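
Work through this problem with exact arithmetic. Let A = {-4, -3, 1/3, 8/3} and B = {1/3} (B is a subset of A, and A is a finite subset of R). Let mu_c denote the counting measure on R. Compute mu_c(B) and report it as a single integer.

Counting measure assigns mu_c(E) = |E| (number of elements) when E is finite.
B has 1 element(s), so mu_c(B) = 1.

1


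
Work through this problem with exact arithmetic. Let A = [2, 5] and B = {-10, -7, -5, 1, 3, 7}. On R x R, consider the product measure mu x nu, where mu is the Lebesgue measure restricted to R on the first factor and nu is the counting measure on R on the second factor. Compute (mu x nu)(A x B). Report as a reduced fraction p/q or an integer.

For a measurable rectangle A x B, the product measure satisfies
  (mu x nu)(A x B) = mu(A) * nu(B).
  mu(A) = 3.
  nu(B) = 6.
  (mu x nu)(A x B) = 3 * 6 = 18.

18


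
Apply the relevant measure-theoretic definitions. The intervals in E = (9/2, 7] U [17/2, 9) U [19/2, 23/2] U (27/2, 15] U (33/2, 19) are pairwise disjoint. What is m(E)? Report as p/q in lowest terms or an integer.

For pairwise disjoint intervals, m(union_i I_i) = sum_i m(I_i),
and m is invariant under swapping open/closed endpoints (single points have measure 0).
So m(E) = sum_i (b_i - a_i).
  I_1 has length 7 - 9/2 = 5/2.
  I_2 has length 9 - 17/2 = 1/2.
  I_3 has length 23/2 - 19/2 = 2.
  I_4 has length 15 - 27/2 = 3/2.
  I_5 has length 19 - 33/2 = 5/2.
Summing:
  m(E) = 5/2 + 1/2 + 2 + 3/2 + 5/2 = 9.

9


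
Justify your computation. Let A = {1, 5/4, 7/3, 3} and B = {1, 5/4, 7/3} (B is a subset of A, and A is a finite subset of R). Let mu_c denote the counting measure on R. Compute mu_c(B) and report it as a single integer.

Counting measure assigns mu_c(E) = |E| (number of elements) when E is finite.
B has 3 element(s), so mu_c(B) = 3.

3


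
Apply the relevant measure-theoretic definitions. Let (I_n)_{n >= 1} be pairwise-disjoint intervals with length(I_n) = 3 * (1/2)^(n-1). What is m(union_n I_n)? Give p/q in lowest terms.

By countable additivity of the Lebesgue measure on pairwise disjoint measurable sets,
  m(union_{n >= 1} I_n) = sum_{n >= 1} m(I_n) = sum_{n >= 1} a * r^(n-1),
  with a = 3 and r = 1/2.
Since 0 < r = 1/2 < 1, the geometric series converges:
  sum_{n >= 1} a * r^(n-1) = a / (1 - r).
  = 3 / (1 - 1/2)
  = 3 / (1/2)
  = 6.

6


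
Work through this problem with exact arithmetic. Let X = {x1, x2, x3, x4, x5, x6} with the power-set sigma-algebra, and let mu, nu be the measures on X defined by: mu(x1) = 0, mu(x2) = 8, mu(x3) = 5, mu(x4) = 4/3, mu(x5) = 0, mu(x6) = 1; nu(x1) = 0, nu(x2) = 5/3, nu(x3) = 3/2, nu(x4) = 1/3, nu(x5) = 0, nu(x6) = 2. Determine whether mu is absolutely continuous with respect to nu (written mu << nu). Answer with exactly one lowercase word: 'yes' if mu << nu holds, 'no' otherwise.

mu << nu means: every nu-null measurable set is also mu-null; equivalently, for every atom x, if nu({x}) = 0 then mu({x}) = 0.
Checking each atom:
  x1: nu = 0, mu = 0 -> consistent with mu << nu.
  x2: nu = 5/3 > 0 -> no constraint.
  x3: nu = 3/2 > 0 -> no constraint.
  x4: nu = 1/3 > 0 -> no constraint.
  x5: nu = 0, mu = 0 -> consistent with mu << nu.
  x6: nu = 2 > 0 -> no constraint.
No atom violates the condition. Therefore mu << nu.

yes


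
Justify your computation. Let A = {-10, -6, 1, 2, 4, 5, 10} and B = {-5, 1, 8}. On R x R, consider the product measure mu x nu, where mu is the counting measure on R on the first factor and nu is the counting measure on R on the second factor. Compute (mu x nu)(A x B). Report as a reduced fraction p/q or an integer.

For a measurable rectangle A x B, the product measure satisfies
  (mu x nu)(A x B) = mu(A) * nu(B).
  mu(A) = 7.
  nu(B) = 3.
  (mu x nu)(A x B) = 7 * 3 = 21.

21


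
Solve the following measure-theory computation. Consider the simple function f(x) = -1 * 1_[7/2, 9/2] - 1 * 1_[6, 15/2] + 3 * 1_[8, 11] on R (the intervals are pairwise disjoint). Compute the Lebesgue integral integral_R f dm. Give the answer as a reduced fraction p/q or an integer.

For a simple function f = sum_i c_i * 1_{A_i} with disjoint A_i,
  integral f dm = sum_i c_i * m(A_i).
Lengths of the A_i:
  m(A_1) = 9/2 - 7/2 = 1.
  m(A_2) = 15/2 - 6 = 3/2.
  m(A_3) = 11 - 8 = 3.
Contributions c_i * m(A_i):
  (-1) * (1) = -1.
  (-1) * (3/2) = -3/2.
  (3) * (3) = 9.
Total: -1 - 3/2 + 9 = 13/2.

13/2


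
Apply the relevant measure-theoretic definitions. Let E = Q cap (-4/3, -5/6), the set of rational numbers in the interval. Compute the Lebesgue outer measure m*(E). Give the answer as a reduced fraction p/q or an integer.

Q cap (-4/3, -5/6) is countable; list its elements as q_1, q_2, ... . Fix eps > 0 and cover the k-th point by an interval of length eps * 2^(-k). The cover has total length eps * sum_{k>=1} 2^(-k) = eps, so by definition of outer measure m*(Q cap (-4/3, -5/6)) <= eps. Since eps was arbitrary and m* >= 0, the outer measure is 0.

0


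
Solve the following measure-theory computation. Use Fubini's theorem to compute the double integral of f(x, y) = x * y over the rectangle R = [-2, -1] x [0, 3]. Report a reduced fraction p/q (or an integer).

f(x, y) is a tensor product of a function of x and a function of y, and both factors are bounded continuous (hence Lebesgue integrable) on the rectangle, so Fubini's theorem applies:
  integral_R f d(m x m) = (integral_a1^b1 x dx) * (integral_a2^b2 y dy).
Inner integral in x: integral_{-2}^{-1} x dx = ((-1)^2 - (-2)^2)/2
  = -3/2.
Inner integral in y: integral_{0}^{3} y dy = (3^2 - 0^2)/2
  = 9/2.
Product: (-3/2) * (9/2) = -27/4.

-27/4


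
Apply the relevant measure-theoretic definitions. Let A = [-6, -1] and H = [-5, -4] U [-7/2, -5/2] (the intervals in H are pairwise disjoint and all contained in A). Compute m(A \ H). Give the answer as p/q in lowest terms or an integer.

The ambient interval has length m(A) = -1 - (-6) = 5.
Since the holes are disjoint and sit inside A, by finite additivity
  m(H) = sum_i (b_i - a_i), and m(A \ H) = m(A) - m(H).
Computing the hole measures:
  m(H_1) = -4 - (-5) = 1.
  m(H_2) = -5/2 - (-7/2) = 1.
Summed: m(H) = 1 + 1 = 2.
So m(A \ H) = 5 - 2 = 3.

3


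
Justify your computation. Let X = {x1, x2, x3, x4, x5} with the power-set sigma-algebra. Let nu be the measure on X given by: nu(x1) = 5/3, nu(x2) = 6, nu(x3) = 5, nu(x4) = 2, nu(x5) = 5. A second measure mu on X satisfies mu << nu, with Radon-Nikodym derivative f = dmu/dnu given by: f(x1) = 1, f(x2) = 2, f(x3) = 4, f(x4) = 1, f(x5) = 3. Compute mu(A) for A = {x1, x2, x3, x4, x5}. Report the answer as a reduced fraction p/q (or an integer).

By the defining property of the Radon-Nikodym derivative, for every measurable set A,
  mu(A) = integral_A f dnu.
Since nu is a discrete measure concentrated on the atoms of X, the integral over A reduces to the sum
  mu(A) = sum_{x in A} f(x) * nu({x}).
Computing each term:
  x1: f(x1) * nu(x1) = 1 * 5/3 = 5/3.
  x2: f(x2) * nu(x2) = 2 * 6 = 12.
  x3: f(x3) * nu(x3) = 4 * 5 = 20.
  x4: f(x4) * nu(x4) = 1 * 2 = 2.
  x5: f(x5) * nu(x5) = 3 * 5 = 15.
Summing: mu(A) = 5/3 + 12 + 20 + 2 + 15 = 152/3.

152/3


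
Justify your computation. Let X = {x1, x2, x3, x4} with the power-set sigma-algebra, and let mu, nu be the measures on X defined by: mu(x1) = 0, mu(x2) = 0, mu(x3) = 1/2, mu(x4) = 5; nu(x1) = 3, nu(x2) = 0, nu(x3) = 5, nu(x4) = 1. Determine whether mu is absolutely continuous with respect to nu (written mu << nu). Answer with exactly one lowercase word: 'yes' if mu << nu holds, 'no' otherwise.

mu << nu means: every nu-null measurable set is also mu-null; equivalently, for every atom x, if nu({x}) = 0 then mu({x}) = 0.
Checking each atom:
  x1: nu = 3 > 0 -> no constraint.
  x2: nu = 0, mu = 0 -> consistent with mu << nu.
  x3: nu = 5 > 0 -> no constraint.
  x4: nu = 1 > 0 -> no constraint.
No atom violates the condition. Therefore mu << nu.

yes


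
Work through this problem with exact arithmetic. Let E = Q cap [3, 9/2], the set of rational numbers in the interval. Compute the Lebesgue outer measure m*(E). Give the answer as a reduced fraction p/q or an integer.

E = Q cap [3, 9/2] is a subset of Q, which is countable. Enumerate Q = {q_1, q_2, ...}; for any eps > 0, cover q_k by the open interval (q_k - eps/2^(k+1), q_k + eps/2^(k+1)), of length eps/2^k. The total cover length is sum_{k>=1} eps/2^k = eps. Hence m*(E) <= m*(Q) <= eps for every eps > 0, and since outer measure is non-negative, m*(E) = 0.

0


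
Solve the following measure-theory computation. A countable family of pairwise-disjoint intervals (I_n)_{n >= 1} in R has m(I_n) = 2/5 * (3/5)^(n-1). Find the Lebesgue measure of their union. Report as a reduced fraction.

By countable additivity of the Lebesgue measure on pairwise disjoint measurable sets,
  m(union_{n >= 1} I_n) = sum_{n >= 1} m(I_n) = sum_{n >= 1} a * r^(n-1),
  with a = 2/5 and r = 3/5.
Since 0 < r = 3/5 < 1, the geometric series converges:
  sum_{n >= 1} a * r^(n-1) = a / (1 - r).
  = 2/5 / (1 - 3/5)
  = 2/5 / (2/5)
  = 1.

1


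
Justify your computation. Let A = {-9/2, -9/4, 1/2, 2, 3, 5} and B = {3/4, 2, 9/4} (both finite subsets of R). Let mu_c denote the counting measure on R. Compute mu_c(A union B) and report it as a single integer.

Counting measure on a finite set equals cardinality. By inclusion-exclusion, |A union B| = |A| + |B| - |A cap B|.
|A| = 6, |B| = 3, |A cap B| = 1.
So mu_c(A union B) = 6 + 3 - 1 = 8.

8


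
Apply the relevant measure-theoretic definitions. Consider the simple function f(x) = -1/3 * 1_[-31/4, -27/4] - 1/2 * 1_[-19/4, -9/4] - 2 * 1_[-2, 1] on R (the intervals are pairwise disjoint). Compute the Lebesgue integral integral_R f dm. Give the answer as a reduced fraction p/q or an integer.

For a simple function f = sum_i c_i * 1_{A_i} with disjoint A_i,
  integral f dm = sum_i c_i * m(A_i).
Lengths of the A_i:
  m(A_1) = -27/4 - (-31/4) = 1.
  m(A_2) = -9/4 - (-19/4) = 5/2.
  m(A_3) = 1 - (-2) = 3.
Contributions c_i * m(A_i):
  (-1/3) * (1) = -1/3.
  (-1/2) * (5/2) = -5/4.
  (-2) * (3) = -6.
Total: -1/3 - 5/4 - 6 = -91/12.

-91/12


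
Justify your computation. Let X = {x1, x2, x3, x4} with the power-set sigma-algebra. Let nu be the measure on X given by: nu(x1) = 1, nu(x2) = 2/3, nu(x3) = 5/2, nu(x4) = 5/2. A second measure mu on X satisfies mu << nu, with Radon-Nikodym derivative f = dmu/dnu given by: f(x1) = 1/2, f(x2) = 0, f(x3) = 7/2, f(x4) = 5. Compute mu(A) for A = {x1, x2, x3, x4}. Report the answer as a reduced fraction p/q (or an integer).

By the defining property of the Radon-Nikodym derivative, for every measurable set A,
  mu(A) = integral_A f dnu.
Since nu is a discrete measure concentrated on the atoms of X, the integral over A reduces to the sum
  mu(A) = sum_{x in A} f(x) * nu({x}).
Computing each term:
  x1: f(x1) * nu(x1) = 1/2 * 1 = 1/2.
  x2: f(x2) * nu(x2) = 0 * 2/3 = 0.
  x3: f(x3) * nu(x3) = 7/2 * 5/2 = 35/4.
  x4: f(x4) * nu(x4) = 5 * 5/2 = 25/2.
Summing: mu(A) = 1/2 + 0 + 35/4 + 25/2 = 87/4.

87/4


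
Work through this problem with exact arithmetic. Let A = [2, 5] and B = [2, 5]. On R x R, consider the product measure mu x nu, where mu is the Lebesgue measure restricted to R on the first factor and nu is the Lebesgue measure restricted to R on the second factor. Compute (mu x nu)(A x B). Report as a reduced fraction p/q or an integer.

For a measurable rectangle A x B, the product measure satisfies
  (mu x nu)(A x B) = mu(A) * nu(B).
  mu(A) = 3.
  nu(B) = 3.
  (mu x nu)(A x B) = 3 * 3 = 9.

9


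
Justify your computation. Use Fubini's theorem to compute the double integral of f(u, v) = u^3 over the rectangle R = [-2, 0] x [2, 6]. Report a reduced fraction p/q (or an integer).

f(u, v) is a tensor product of a function of u and a function of v, and both factors are bounded continuous (hence Lebesgue integrable) on the rectangle, so Fubini's theorem applies:
  integral_R f d(m x m) = (integral_a1^b1 u^3 du) * (integral_a2^b2 1 dv).
Inner integral in u: integral_{-2}^{0} u^3 du = (0^4 - (-2)^4)/4
  = -4.
Inner integral in v: integral_{2}^{6} 1 dv = (6^1 - 2^1)/1
  = 4.
Product: (-4) * (4) = -16.

-16


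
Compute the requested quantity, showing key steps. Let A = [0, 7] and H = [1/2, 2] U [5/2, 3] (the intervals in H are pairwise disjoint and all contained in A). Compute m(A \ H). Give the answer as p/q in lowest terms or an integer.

The ambient interval has length m(A) = 7 - 0 = 7.
Since the holes are disjoint and sit inside A, by finite additivity
  m(H) = sum_i (b_i - a_i), and m(A \ H) = m(A) - m(H).
Computing the hole measures:
  m(H_1) = 2 - 1/2 = 3/2.
  m(H_2) = 3 - 5/2 = 1/2.
Summed: m(H) = 3/2 + 1/2 = 2.
So m(A \ H) = 7 - 2 = 5.

5


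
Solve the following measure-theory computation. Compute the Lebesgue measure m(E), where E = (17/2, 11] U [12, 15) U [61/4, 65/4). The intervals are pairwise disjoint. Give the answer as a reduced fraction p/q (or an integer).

For pairwise disjoint intervals, m(union_i I_i) = sum_i m(I_i),
and m is invariant under swapping open/closed endpoints (single points have measure 0).
So m(E) = sum_i (b_i - a_i).
  I_1 has length 11 - 17/2 = 5/2.
  I_2 has length 15 - 12 = 3.
  I_3 has length 65/4 - 61/4 = 1.
Summing:
  m(E) = 5/2 + 3 + 1 = 13/2.

13/2


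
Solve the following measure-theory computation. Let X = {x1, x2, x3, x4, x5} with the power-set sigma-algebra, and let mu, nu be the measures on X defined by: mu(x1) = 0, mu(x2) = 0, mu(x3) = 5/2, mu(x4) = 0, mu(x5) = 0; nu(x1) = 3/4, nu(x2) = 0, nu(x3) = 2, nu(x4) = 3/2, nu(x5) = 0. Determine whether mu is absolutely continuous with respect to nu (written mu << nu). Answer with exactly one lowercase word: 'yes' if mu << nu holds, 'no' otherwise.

mu << nu means: every nu-null measurable set is also mu-null; equivalently, for every atom x, if nu({x}) = 0 then mu({x}) = 0.
Checking each atom:
  x1: nu = 3/4 > 0 -> no constraint.
  x2: nu = 0, mu = 0 -> consistent with mu << nu.
  x3: nu = 2 > 0 -> no constraint.
  x4: nu = 3/2 > 0 -> no constraint.
  x5: nu = 0, mu = 0 -> consistent with mu << nu.
No atom violates the condition. Therefore mu << nu.

yes


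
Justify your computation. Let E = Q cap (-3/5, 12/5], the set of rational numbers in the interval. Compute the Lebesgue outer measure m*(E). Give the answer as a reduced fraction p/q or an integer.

The set Q cap (-3/5, 12/5] is countable (a subset of the countable set Q). Lebesgue outer measure of any countable set is 0: each singleton {q} has m*({q}) = 0, and by countable subadditivity m*(union_k {q_k}) <= sum_k m*({q_k}) = sum_k 0 = 0. The reverse inequality m*(E) >= 0 is automatic. So m*(Q cap (-3/5, 12/5]) = 0.

0


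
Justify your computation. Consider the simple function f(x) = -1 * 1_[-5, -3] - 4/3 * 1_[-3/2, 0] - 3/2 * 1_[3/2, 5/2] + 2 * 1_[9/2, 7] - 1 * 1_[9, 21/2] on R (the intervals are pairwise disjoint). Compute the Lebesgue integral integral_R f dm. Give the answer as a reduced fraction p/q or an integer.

For a simple function f = sum_i c_i * 1_{A_i} with disjoint A_i,
  integral f dm = sum_i c_i * m(A_i).
Lengths of the A_i:
  m(A_1) = -3 - (-5) = 2.
  m(A_2) = 0 - (-3/2) = 3/2.
  m(A_3) = 5/2 - 3/2 = 1.
  m(A_4) = 7 - 9/2 = 5/2.
  m(A_5) = 21/2 - 9 = 3/2.
Contributions c_i * m(A_i):
  (-1) * (2) = -2.
  (-4/3) * (3/2) = -2.
  (-3/2) * (1) = -3/2.
  (2) * (5/2) = 5.
  (-1) * (3/2) = -3/2.
Total: -2 - 2 - 3/2 + 5 - 3/2 = -2.

-2


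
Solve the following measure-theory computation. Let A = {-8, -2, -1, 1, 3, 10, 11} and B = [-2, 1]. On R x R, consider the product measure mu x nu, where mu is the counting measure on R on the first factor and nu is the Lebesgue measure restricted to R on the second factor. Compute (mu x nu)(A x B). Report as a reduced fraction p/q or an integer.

For a measurable rectangle A x B, the product measure satisfies
  (mu x nu)(A x B) = mu(A) * nu(B).
  mu(A) = 7.
  nu(B) = 3.
  (mu x nu)(A x B) = 7 * 3 = 21.

21


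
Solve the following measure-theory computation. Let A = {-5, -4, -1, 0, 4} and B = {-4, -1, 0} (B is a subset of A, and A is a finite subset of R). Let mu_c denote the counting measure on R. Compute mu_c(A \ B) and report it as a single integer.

Counting measure assigns mu_c(E) = |E| (number of elements) when E is finite. For B subset A, A \ B is the set of elements of A not in B, so |A \ B| = |A| - |B|.
|A| = 5, |B| = 3, so mu_c(A \ B) = 5 - 3 = 2.

2


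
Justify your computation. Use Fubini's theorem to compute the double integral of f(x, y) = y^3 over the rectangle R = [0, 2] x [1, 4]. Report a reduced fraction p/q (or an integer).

f(x, y) is a tensor product of a function of x and a function of y, and both factors are bounded continuous (hence Lebesgue integrable) on the rectangle, so Fubini's theorem applies:
  integral_R f d(m x m) = (integral_a1^b1 1 dx) * (integral_a2^b2 y^3 dy).
Inner integral in x: integral_{0}^{2} 1 dx = (2^1 - 0^1)/1
  = 2.
Inner integral in y: integral_{1}^{4} y^3 dy = (4^4 - 1^4)/4
  = 255/4.
Product: (2) * (255/4) = 255/2.

255/2


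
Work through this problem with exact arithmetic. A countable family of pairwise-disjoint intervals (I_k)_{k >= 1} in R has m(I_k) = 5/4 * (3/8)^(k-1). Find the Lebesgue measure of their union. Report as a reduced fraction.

By countable additivity of the Lebesgue measure on pairwise disjoint measurable sets,
  m(union_{k >= 1} I_k) = sum_{k >= 1} m(I_k) = sum_{k >= 1} a * r^(k-1),
  with a = 5/4 and r = 3/8.
Since 0 < r = 3/8 < 1, the geometric series converges:
  sum_{k >= 1} a * r^(k-1) = a / (1 - r).
  = 5/4 / (1 - 3/8)
  = 5/4 / (5/8)
  = 2.

2


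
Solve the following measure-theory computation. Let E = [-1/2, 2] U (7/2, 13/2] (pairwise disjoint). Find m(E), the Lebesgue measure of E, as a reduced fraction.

For pairwise disjoint intervals, m(union_i I_i) = sum_i m(I_i),
and m is invariant under swapping open/closed endpoints (single points have measure 0).
So m(E) = sum_i (b_i - a_i).
  I_1 has length 2 - (-1/2) = 5/2.
  I_2 has length 13/2 - 7/2 = 3.
Summing:
  m(E) = 5/2 + 3 = 11/2.

11/2


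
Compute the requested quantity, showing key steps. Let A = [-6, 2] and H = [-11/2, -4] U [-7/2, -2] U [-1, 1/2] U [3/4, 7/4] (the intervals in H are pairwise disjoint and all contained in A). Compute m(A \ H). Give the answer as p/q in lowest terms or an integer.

The ambient interval has length m(A) = 2 - (-6) = 8.
Since the holes are disjoint and sit inside A, by finite additivity
  m(H) = sum_i (b_i - a_i), and m(A \ H) = m(A) - m(H).
Computing the hole measures:
  m(H_1) = -4 - (-11/2) = 3/2.
  m(H_2) = -2 - (-7/2) = 3/2.
  m(H_3) = 1/2 - (-1) = 3/2.
  m(H_4) = 7/4 - 3/4 = 1.
Summed: m(H) = 3/2 + 3/2 + 3/2 + 1 = 11/2.
So m(A \ H) = 8 - 11/2 = 5/2.

5/2


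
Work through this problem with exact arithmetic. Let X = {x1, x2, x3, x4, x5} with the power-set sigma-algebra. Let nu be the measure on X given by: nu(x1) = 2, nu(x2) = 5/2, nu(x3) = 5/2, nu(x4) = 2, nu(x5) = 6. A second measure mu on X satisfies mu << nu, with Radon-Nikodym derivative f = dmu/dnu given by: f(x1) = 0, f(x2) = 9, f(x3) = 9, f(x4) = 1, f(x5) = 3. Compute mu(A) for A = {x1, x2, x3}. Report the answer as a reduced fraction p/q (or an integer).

By the defining property of the Radon-Nikodym derivative, for every measurable set A,
  mu(A) = integral_A f dnu.
Since nu is a discrete measure concentrated on the atoms of X, the integral over A reduces to the sum
  mu(A) = sum_{x in A} f(x) * nu({x}).
Computing each term:
  x1: f(x1) * nu(x1) = 0 * 2 = 0.
  x2: f(x2) * nu(x2) = 9 * 5/2 = 45/2.
  x3: f(x3) * nu(x3) = 9 * 5/2 = 45/2.
Summing: mu(A) = 0 + 45/2 + 45/2 = 45.

45


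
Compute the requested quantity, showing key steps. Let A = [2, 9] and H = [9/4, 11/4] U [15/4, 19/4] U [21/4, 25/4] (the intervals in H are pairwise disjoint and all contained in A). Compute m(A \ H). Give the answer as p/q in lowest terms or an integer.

The ambient interval has length m(A) = 9 - 2 = 7.
Since the holes are disjoint and sit inside A, by finite additivity
  m(H) = sum_i (b_i - a_i), and m(A \ H) = m(A) - m(H).
Computing the hole measures:
  m(H_1) = 11/4 - 9/4 = 1/2.
  m(H_2) = 19/4 - 15/4 = 1.
  m(H_3) = 25/4 - 21/4 = 1.
Summed: m(H) = 1/2 + 1 + 1 = 5/2.
So m(A \ H) = 7 - 5/2 = 9/2.

9/2


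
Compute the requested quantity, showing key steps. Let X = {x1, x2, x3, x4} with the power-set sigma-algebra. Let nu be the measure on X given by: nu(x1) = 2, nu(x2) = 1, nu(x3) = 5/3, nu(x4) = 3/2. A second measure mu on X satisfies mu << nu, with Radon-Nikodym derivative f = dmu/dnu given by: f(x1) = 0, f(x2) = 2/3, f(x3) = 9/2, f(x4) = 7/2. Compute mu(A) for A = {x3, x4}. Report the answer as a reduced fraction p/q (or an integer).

By the defining property of the Radon-Nikodym derivative, for every measurable set A,
  mu(A) = integral_A f dnu.
Since nu is a discrete measure concentrated on the atoms of X, the integral over A reduces to the sum
  mu(A) = sum_{x in A} f(x) * nu({x}).
Computing each term:
  x3: f(x3) * nu(x3) = 9/2 * 5/3 = 15/2.
  x4: f(x4) * nu(x4) = 7/2 * 3/2 = 21/4.
Summing: mu(A) = 15/2 + 21/4 = 51/4.

51/4


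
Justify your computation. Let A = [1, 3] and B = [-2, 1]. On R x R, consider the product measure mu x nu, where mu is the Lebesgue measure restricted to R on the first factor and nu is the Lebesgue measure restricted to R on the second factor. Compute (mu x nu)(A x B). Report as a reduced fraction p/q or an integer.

For a measurable rectangle A x B, the product measure satisfies
  (mu x nu)(A x B) = mu(A) * nu(B).
  mu(A) = 2.
  nu(B) = 3.
  (mu x nu)(A x B) = 2 * 3 = 6.

6


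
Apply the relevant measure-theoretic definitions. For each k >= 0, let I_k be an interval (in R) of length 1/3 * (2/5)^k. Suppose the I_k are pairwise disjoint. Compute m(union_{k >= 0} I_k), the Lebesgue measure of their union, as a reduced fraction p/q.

By countable additivity of the Lebesgue measure on pairwise disjoint measurable sets,
  m(union_{k >= 0} I_k) = sum_{k >= 0} m(I_k) = sum_{k >= 0} a * r^k,
  with a = 1/3 and r = 2/5.
Since 0 < r = 2/5 < 1, the geometric series converges:
  sum_{k >= 0} a * r^k = a / (1 - r).
  = 1/3 / (1 - 2/5)
  = 1/3 / (3/5)
  = 5/9.

5/9


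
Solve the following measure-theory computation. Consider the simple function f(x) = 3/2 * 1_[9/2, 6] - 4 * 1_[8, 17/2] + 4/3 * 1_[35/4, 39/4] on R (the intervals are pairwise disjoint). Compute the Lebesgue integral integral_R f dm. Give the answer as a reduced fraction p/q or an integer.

For a simple function f = sum_i c_i * 1_{A_i} with disjoint A_i,
  integral f dm = sum_i c_i * m(A_i).
Lengths of the A_i:
  m(A_1) = 6 - 9/2 = 3/2.
  m(A_2) = 17/2 - 8 = 1/2.
  m(A_3) = 39/4 - 35/4 = 1.
Contributions c_i * m(A_i):
  (3/2) * (3/2) = 9/4.
  (-4) * (1/2) = -2.
  (4/3) * (1) = 4/3.
Total: 9/4 - 2 + 4/3 = 19/12.

19/12


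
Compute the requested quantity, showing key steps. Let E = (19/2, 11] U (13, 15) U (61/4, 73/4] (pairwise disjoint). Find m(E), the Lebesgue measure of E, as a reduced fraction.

For pairwise disjoint intervals, m(union_i I_i) = sum_i m(I_i),
and m is invariant under swapping open/closed endpoints (single points have measure 0).
So m(E) = sum_i (b_i - a_i).
  I_1 has length 11 - 19/2 = 3/2.
  I_2 has length 15 - 13 = 2.
  I_3 has length 73/4 - 61/4 = 3.
Summing:
  m(E) = 3/2 + 2 + 3 = 13/2.

13/2


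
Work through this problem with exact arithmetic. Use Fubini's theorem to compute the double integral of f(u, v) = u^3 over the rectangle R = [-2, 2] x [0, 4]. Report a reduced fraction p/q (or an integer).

f(u, v) is a tensor product of a function of u and a function of v, and both factors are bounded continuous (hence Lebesgue integrable) on the rectangle, so Fubini's theorem applies:
  integral_R f d(m x m) = (integral_a1^b1 u^3 du) * (integral_a2^b2 1 dv).
Inner integral in u: integral_{-2}^{2} u^3 du = (2^4 - (-2)^4)/4
  = 0.
Inner integral in v: integral_{0}^{4} 1 dv = (4^1 - 0^1)/1
  = 4.
Product: (0) * (4) = 0.

0


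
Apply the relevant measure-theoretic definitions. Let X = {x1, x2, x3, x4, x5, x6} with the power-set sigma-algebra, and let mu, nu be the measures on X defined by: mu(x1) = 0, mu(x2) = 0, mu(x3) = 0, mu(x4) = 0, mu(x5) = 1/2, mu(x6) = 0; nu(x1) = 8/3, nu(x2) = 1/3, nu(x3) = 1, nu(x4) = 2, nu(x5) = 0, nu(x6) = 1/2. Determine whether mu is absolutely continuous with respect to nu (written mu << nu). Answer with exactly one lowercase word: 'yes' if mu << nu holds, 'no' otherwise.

mu << nu means: every nu-null measurable set is also mu-null; equivalently, for every atom x, if nu({x}) = 0 then mu({x}) = 0.
Checking each atom:
  x1: nu = 8/3 > 0 -> no constraint.
  x2: nu = 1/3 > 0 -> no constraint.
  x3: nu = 1 > 0 -> no constraint.
  x4: nu = 2 > 0 -> no constraint.
  x5: nu = 0, mu = 1/2 > 0 -> violates mu << nu.
  x6: nu = 1/2 > 0 -> no constraint.
The atom(s) x5 violate the condition (nu = 0 but mu > 0). Therefore mu is NOT absolutely continuous w.r.t. nu.

no


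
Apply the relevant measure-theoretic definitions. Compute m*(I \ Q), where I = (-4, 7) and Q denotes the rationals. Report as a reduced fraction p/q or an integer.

The interval I = (-4, 7) has m(I) = 7 - (-4) = 11 (endpoints are measure-zero, so open/closed/half-open agree). Write I = (I cap Q) u (I \ Q). The rationals in I are countable, so m*(I cap Q) = 0 (cover each rational by intervals whose total length is arbitrarily small). By countable subadditivity m*(I) <= m*(I cap Q) + m*(I \ Q), hence m*(I \ Q) >= m(I) = 11. The reverse inequality m*(I \ Q) <= m*(I) = 11 is trivial since (I \ Q) is a subset of I. Therefore m*(I \ Q) = 11.

11


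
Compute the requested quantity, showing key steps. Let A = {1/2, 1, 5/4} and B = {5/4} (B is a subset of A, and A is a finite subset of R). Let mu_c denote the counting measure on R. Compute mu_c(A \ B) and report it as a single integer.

Counting measure assigns mu_c(E) = |E| (number of elements) when E is finite. For B subset A, A \ B is the set of elements of A not in B, so |A \ B| = |A| - |B|.
|A| = 3, |B| = 1, so mu_c(A \ B) = 3 - 1 = 2.

2


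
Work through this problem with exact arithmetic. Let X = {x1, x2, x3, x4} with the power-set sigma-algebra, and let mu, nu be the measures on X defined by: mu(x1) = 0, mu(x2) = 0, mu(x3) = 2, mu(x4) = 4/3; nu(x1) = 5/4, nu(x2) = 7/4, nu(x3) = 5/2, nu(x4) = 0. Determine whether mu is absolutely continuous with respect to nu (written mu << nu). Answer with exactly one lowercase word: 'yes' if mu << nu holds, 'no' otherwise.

mu << nu means: every nu-null measurable set is also mu-null; equivalently, for every atom x, if nu({x}) = 0 then mu({x}) = 0.
Checking each atom:
  x1: nu = 5/4 > 0 -> no constraint.
  x2: nu = 7/4 > 0 -> no constraint.
  x3: nu = 5/2 > 0 -> no constraint.
  x4: nu = 0, mu = 4/3 > 0 -> violates mu << nu.
The atom(s) x4 violate the condition (nu = 0 but mu > 0). Therefore mu is NOT absolutely continuous w.r.t. nu.

no


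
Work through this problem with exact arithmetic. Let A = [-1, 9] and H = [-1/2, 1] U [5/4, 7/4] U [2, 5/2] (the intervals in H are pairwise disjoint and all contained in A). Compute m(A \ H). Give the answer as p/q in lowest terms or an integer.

The ambient interval has length m(A) = 9 - (-1) = 10.
Since the holes are disjoint and sit inside A, by finite additivity
  m(H) = sum_i (b_i - a_i), and m(A \ H) = m(A) - m(H).
Computing the hole measures:
  m(H_1) = 1 - (-1/2) = 3/2.
  m(H_2) = 7/4 - 5/4 = 1/2.
  m(H_3) = 5/2 - 2 = 1/2.
Summed: m(H) = 3/2 + 1/2 + 1/2 = 5/2.
So m(A \ H) = 10 - 5/2 = 15/2.

15/2


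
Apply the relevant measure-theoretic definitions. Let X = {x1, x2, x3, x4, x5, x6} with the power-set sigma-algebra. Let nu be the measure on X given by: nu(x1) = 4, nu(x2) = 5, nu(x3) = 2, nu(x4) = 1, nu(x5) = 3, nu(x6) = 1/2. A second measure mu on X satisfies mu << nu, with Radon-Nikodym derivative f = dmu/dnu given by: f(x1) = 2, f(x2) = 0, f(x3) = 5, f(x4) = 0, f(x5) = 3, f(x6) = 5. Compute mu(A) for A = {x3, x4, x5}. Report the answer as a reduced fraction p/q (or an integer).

By the defining property of the Radon-Nikodym derivative, for every measurable set A,
  mu(A) = integral_A f dnu.
Since nu is a discrete measure concentrated on the atoms of X, the integral over A reduces to the sum
  mu(A) = sum_{x in A} f(x) * nu({x}).
Computing each term:
  x3: f(x3) * nu(x3) = 5 * 2 = 10.
  x4: f(x4) * nu(x4) = 0 * 1 = 0.
  x5: f(x5) * nu(x5) = 3 * 3 = 9.
Summing: mu(A) = 10 + 0 + 9 = 19.

19


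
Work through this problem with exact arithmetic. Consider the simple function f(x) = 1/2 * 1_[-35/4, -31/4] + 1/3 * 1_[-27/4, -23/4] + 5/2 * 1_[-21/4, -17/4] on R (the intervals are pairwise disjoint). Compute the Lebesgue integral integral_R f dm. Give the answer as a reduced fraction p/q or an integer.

For a simple function f = sum_i c_i * 1_{A_i} with disjoint A_i,
  integral f dm = sum_i c_i * m(A_i).
Lengths of the A_i:
  m(A_1) = -31/4 - (-35/4) = 1.
  m(A_2) = -23/4 - (-27/4) = 1.
  m(A_3) = -17/4 - (-21/4) = 1.
Contributions c_i * m(A_i):
  (1/2) * (1) = 1/2.
  (1/3) * (1) = 1/3.
  (5/2) * (1) = 5/2.
Total: 1/2 + 1/3 + 5/2 = 10/3.

10/3


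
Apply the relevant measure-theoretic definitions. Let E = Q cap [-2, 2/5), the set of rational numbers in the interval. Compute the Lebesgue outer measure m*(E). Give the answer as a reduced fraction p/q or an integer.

The set Q cap [-2, 2/5) is countable (a subset of the countable set Q). Lebesgue outer measure of any countable set is 0: each singleton {q} has m*({q}) = 0, and by countable subadditivity m*(union_k {q_k}) <= sum_k m*({q_k}) = sum_k 0 = 0. The reverse inequality m*(E) >= 0 is automatic. So m*(Q cap [-2, 2/5)) = 0.

0


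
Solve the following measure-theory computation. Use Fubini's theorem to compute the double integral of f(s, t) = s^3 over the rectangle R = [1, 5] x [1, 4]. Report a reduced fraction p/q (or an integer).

f(s, t) is a tensor product of a function of s and a function of t, and both factors are bounded continuous (hence Lebesgue integrable) on the rectangle, so Fubini's theorem applies:
  integral_R f d(m x m) = (integral_a1^b1 s^3 ds) * (integral_a2^b2 1 dt).
Inner integral in s: integral_{1}^{5} s^3 ds = (5^4 - 1^4)/4
  = 156.
Inner integral in t: integral_{1}^{4} 1 dt = (4^1 - 1^1)/1
  = 3.
Product: (156) * (3) = 468.

468


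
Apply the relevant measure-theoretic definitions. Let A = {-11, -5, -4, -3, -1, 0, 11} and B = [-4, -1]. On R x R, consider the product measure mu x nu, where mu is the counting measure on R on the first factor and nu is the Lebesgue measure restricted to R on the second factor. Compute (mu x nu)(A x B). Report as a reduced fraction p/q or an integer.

For a measurable rectangle A x B, the product measure satisfies
  (mu x nu)(A x B) = mu(A) * nu(B).
  mu(A) = 7.
  nu(B) = 3.
  (mu x nu)(A x B) = 7 * 3 = 21.

21


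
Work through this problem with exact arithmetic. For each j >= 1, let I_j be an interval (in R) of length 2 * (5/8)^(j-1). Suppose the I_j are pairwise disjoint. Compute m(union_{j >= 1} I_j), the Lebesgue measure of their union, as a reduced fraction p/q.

By countable additivity of the Lebesgue measure on pairwise disjoint measurable sets,
  m(union_{j >= 1} I_j) = sum_{j >= 1} m(I_j) = sum_{j >= 1} a * r^(j-1),
  with a = 2 and r = 5/8.
Since 0 < r = 5/8 < 1, the geometric series converges:
  sum_{j >= 1} a * r^(j-1) = a / (1 - r).
  = 2 / (1 - 5/8)
  = 2 / (3/8)
  = 16/3.

16/3


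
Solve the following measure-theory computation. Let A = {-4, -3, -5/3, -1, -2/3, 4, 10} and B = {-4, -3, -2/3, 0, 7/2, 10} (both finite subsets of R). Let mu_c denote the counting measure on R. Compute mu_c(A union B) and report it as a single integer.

Counting measure on a finite set equals cardinality. By inclusion-exclusion, |A union B| = |A| + |B| - |A cap B|.
|A| = 7, |B| = 6, |A cap B| = 4.
So mu_c(A union B) = 7 + 6 - 4 = 9.

9


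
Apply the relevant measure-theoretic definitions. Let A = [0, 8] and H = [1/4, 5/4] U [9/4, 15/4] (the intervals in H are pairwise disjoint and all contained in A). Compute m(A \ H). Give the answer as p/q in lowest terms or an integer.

The ambient interval has length m(A) = 8 - 0 = 8.
Since the holes are disjoint and sit inside A, by finite additivity
  m(H) = sum_i (b_i - a_i), and m(A \ H) = m(A) - m(H).
Computing the hole measures:
  m(H_1) = 5/4 - 1/4 = 1.
  m(H_2) = 15/4 - 9/4 = 3/2.
Summed: m(H) = 1 + 3/2 = 5/2.
So m(A \ H) = 8 - 5/2 = 11/2.

11/2


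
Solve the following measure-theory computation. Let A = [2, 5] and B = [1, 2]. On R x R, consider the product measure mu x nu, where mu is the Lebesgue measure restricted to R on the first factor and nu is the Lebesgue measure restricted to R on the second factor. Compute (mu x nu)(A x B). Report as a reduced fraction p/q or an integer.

For a measurable rectangle A x B, the product measure satisfies
  (mu x nu)(A x B) = mu(A) * nu(B).
  mu(A) = 3.
  nu(B) = 1.
  (mu x nu)(A x B) = 3 * 1 = 3.

3


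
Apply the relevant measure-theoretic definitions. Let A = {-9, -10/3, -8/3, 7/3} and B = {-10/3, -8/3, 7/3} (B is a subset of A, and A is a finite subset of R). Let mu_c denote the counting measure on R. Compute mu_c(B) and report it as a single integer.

Counting measure assigns mu_c(E) = |E| (number of elements) when E is finite.
B has 3 element(s), so mu_c(B) = 3.

3


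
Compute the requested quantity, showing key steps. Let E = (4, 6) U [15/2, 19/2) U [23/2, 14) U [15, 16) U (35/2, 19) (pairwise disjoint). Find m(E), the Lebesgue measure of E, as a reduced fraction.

For pairwise disjoint intervals, m(union_i I_i) = sum_i m(I_i),
and m is invariant under swapping open/closed endpoints (single points have measure 0).
So m(E) = sum_i (b_i - a_i).
  I_1 has length 6 - 4 = 2.
  I_2 has length 19/2 - 15/2 = 2.
  I_3 has length 14 - 23/2 = 5/2.
  I_4 has length 16 - 15 = 1.
  I_5 has length 19 - 35/2 = 3/2.
Summing:
  m(E) = 2 + 2 + 5/2 + 1 + 3/2 = 9.

9


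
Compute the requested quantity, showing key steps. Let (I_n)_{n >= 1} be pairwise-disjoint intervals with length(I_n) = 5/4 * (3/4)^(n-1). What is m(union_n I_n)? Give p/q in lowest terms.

By countable additivity of the Lebesgue measure on pairwise disjoint measurable sets,
  m(union_{n >= 1} I_n) = sum_{n >= 1} m(I_n) = sum_{n >= 1} a * r^(n-1),
  with a = 5/4 and r = 3/4.
Since 0 < r = 3/4 < 1, the geometric series converges:
  sum_{n >= 1} a * r^(n-1) = a / (1 - r).
  = 5/4 / (1 - 3/4)
  = 5/4 / (1/4)
  = 5.

5


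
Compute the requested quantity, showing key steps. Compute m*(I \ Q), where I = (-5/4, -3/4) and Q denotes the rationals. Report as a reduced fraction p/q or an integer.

The interval I = (-5/4, -3/4) has m(I) = -3/4 - (-5/4) = 1/2 (endpoints are measure-zero, so open/closed/half-open agree). Write I = (I cap Q) u (I \ Q). The rationals in I are countable, so m*(I cap Q) = 0 (cover each rational by intervals whose total length is arbitrarily small). By countable subadditivity m*(I) <= m*(I cap Q) + m*(I \ Q), hence m*(I \ Q) >= m(I) = 1/2. The reverse inequality m*(I \ Q) <= m*(I) = 1/2 is trivial since (I \ Q) is a subset of I. Therefore m*(I \ Q) = 1/2.

1/2


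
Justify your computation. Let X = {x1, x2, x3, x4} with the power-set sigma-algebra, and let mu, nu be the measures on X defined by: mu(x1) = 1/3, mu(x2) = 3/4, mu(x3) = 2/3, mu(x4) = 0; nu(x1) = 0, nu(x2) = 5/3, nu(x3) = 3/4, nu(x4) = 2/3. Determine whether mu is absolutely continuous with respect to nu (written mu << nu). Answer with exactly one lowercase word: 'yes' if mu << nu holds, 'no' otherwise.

mu << nu means: every nu-null measurable set is also mu-null; equivalently, for every atom x, if nu({x}) = 0 then mu({x}) = 0.
Checking each atom:
  x1: nu = 0, mu = 1/3 > 0 -> violates mu << nu.
  x2: nu = 5/3 > 0 -> no constraint.
  x3: nu = 3/4 > 0 -> no constraint.
  x4: nu = 2/3 > 0 -> no constraint.
The atom(s) x1 violate the condition (nu = 0 but mu > 0). Therefore mu is NOT absolutely continuous w.r.t. nu.

no


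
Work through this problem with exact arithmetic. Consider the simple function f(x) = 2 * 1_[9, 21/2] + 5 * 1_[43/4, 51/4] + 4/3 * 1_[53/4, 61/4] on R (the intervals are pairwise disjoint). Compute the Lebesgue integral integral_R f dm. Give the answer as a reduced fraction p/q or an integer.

For a simple function f = sum_i c_i * 1_{A_i} with disjoint A_i,
  integral f dm = sum_i c_i * m(A_i).
Lengths of the A_i:
  m(A_1) = 21/2 - 9 = 3/2.
  m(A_2) = 51/4 - 43/4 = 2.
  m(A_3) = 61/4 - 53/4 = 2.
Contributions c_i * m(A_i):
  (2) * (3/2) = 3.
  (5) * (2) = 10.
  (4/3) * (2) = 8/3.
Total: 3 + 10 + 8/3 = 47/3.

47/3


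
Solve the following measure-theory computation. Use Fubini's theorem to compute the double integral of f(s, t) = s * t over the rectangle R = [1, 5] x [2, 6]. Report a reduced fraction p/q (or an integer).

f(s, t) is a tensor product of a function of s and a function of t, and both factors are bounded continuous (hence Lebesgue integrable) on the rectangle, so Fubini's theorem applies:
  integral_R f d(m x m) = (integral_a1^b1 s ds) * (integral_a2^b2 t dt).
Inner integral in s: integral_{1}^{5} s ds = (5^2 - 1^2)/2
  = 12.
Inner integral in t: integral_{2}^{6} t dt = (6^2 - 2^2)/2
  = 16.
Product: (12) * (16) = 192.

192


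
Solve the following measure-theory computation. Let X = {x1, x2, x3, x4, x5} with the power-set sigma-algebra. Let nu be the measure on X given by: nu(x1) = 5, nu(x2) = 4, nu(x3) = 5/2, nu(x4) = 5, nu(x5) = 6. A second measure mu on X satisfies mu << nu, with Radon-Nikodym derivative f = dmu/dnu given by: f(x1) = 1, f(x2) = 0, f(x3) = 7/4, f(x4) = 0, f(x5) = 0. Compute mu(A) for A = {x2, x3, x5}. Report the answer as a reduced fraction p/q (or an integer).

By the defining property of the Radon-Nikodym derivative, for every measurable set A,
  mu(A) = integral_A f dnu.
Since nu is a discrete measure concentrated on the atoms of X, the integral over A reduces to the sum
  mu(A) = sum_{x in A} f(x) * nu({x}).
Computing each term:
  x2: f(x2) * nu(x2) = 0 * 4 = 0.
  x3: f(x3) * nu(x3) = 7/4 * 5/2 = 35/8.
  x5: f(x5) * nu(x5) = 0 * 6 = 0.
Summing: mu(A) = 0 + 35/8 + 0 = 35/8.

35/8


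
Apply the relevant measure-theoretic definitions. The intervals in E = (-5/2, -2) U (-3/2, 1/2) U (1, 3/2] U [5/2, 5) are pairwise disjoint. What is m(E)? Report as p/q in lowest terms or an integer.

For pairwise disjoint intervals, m(union_i I_i) = sum_i m(I_i),
and m is invariant under swapping open/closed endpoints (single points have measure 0).
So m(E) = sum_i (b_i - a_i).
  I_1 has length -2 - (-5/2) = 1/2.
  I_2 has length 1/2 - (-3/2) = 2.
  I_3 has length 3/2 - 1 = 1/2.
  I_4 has length 5 - 5/2 = 5/2.
Summing:
  m(E) = 1/2 + 2 + 1/2 + 5/2 = 11/2.

11/2


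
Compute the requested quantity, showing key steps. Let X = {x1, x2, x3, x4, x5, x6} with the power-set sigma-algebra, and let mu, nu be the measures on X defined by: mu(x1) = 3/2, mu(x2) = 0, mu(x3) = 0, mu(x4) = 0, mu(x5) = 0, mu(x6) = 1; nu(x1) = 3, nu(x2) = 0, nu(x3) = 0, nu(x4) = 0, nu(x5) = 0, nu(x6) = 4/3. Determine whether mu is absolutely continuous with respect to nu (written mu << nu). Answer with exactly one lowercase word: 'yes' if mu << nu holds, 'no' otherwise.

mu << nu means: every nu-null measurable set is also mu-null; equivalently, for every atom x, if nu({x}) = 0 then mu({x}) = 0.
Checking each atom:
  x1: nu = 3 > 0 -> no constraint.
  x2: nu = 0, mu = 0 -> consistent with mu << nu.
  x3: nu = 0, mu = 0 -> consistent with mu << nu.
  x4: nu = 0, mu = 0 -> consistent with mu << nu.
  x5: nu = 0, mu = 0 -> consistent with mu << nu.
  x6: nu = 4/3 > 0 -> no constraint.
No atom violates the condition. Therefore mu << nu.

yes


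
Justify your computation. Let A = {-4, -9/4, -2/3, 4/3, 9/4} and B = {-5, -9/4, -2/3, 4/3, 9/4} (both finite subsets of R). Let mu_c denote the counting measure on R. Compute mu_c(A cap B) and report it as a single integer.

Counting measure on a finite set equals cardinality. mu_c(A cap B) = |A cap B| (elements appearing in both).
Enumerating the elements of A that also lie in B gives 4 element(s).
So mu_c(A cap B) = 4.

4


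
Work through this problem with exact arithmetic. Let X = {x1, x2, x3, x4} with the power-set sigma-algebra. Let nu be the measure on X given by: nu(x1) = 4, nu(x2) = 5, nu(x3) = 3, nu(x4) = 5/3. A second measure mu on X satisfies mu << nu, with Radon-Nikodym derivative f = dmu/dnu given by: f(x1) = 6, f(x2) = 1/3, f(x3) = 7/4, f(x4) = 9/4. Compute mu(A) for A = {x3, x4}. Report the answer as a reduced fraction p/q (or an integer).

By the defining property of the Radon-Nikodym derivative, for every measurable set A,
  mu(A) = integral_A f dnu.
Since nu is a discrete measure concentrated on the atoms of X, the integral over A reduces to the sum
  mu(A) = sum_{x in A} f(x) * nu({x}).
Computing each term:
  x3: f(x3) * nu(x3) = 7/4 * 3 = 21/4.
  x4: f(x4) * nu(x4) = 9/4 * 5/3 = 15/4.
Summing: mu(A) = 21/4 + 15/4 = 9.

9
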